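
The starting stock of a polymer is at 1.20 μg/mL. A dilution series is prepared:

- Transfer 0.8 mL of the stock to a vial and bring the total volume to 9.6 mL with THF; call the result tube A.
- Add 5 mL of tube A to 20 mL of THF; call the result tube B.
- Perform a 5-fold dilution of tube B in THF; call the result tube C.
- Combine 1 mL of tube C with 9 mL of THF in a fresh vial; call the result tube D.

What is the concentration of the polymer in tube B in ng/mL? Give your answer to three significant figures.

Step 1: 0.8 mL brought to 9.6 mL → factor 9.6/0.8 = 12
Step 2: 5 mL + 20 mL = 25 mL total → factor 25/5 = 5
Dilution factor through tube B = 12 × 5 = 60
[tube B] = 1.20 μg/mL / 60 = 0.02000 μg/mL = 20.0 ng/mL

20.0 ng/mL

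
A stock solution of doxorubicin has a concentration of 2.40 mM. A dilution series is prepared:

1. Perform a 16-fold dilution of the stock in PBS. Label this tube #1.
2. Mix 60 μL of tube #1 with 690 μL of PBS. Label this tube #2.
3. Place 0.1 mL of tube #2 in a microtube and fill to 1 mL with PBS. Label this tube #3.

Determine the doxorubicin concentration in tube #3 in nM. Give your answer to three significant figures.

Step 1: 16-fold → factor 16
Step 2: 60 μL + 690 μL = 750 μL total → factor 750/60 = 12.5
Step 3: 0.1 mL brought to 1 mL → factor 1/0.1 = 10
Overall dilution factor = 16 × 12.5 × 10 = 2000
Final = 2.40 mM / 2000 = 0.001200 mM = 1.20 × 10^3 nM

1.20 × 10^3 nM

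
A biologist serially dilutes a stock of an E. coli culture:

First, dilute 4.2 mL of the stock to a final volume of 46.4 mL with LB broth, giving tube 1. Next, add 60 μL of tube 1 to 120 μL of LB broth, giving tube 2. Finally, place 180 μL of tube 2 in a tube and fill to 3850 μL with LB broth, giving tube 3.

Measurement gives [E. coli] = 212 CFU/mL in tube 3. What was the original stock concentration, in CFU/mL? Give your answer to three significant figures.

1.50 × 10^5 CFU/mL

Step 1: 4.2 mL brought to 46.4 mL → factor 46.4/4.2 = 11.048
Step 2: 60 μL + 120 μL = 180 μL total → factor 180/60 = 3
Step 3: 180 μL brought to 3850 μL → factor 3850/180 = 21.389
Overall dilution factor = 11.048 × 3 × 21.389 = 708.89
Stock = 212 CFU/mL × 708.89 = 1.50 × 10^5 CFU/mL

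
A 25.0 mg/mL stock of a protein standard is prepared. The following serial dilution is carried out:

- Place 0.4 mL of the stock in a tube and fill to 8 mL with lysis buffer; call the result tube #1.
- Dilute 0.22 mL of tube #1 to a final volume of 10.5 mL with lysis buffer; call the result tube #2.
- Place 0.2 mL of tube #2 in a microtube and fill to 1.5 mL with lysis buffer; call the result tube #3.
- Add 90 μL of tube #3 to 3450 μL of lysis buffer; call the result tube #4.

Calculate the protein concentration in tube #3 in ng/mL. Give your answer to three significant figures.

Step 1: 0.4 mL brought to 8 mL → factor 8/0.4 = 20
Step 2: 0.22 mL brought to 10.5 mL → factor 10.5/0.22 = 47.727
Step 3: 0.2 mL brought to 1.5 mL → factor 1.5/0.2 = 7.5
Dilution factor through tube #3 = 20 × 47.727 × 7.5 = 7159.1
[tube #3] = 25.0 mg/mL / 7159.1 = 0.003492 mg/mL = 3.49 × 10^3 ng/mL

3.49 × 10^3 ng/mL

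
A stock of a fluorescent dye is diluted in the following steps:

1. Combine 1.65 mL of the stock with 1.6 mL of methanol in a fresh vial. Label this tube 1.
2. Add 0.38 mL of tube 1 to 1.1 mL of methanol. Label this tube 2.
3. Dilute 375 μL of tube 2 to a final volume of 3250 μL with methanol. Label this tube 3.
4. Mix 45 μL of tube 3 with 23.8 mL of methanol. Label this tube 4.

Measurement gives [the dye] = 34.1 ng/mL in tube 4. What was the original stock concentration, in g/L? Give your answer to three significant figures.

1.20 g/L

Step 1: 1.65 mL + 1.6 mL = 3.25 mL total → factor 3.25/1.65 = 1.9697
Step 2: 0.38 mL + 1.1 mL = 1.48 mL total → factor 1.48/0.38 = 3.8947
Step 3: 375 μL brought to 3250 μL → factor 3250/375 = 8.6667
Step 4: 45 μL + 23.8 mL = 23845 μL total → factor 23845/45 = 529.89
Overall dilution factor = 1.9697 × 3.8947 × 8.6667 × 529.89 = 35230
Stock = 34.1 ng/mL × 35230 = 1.201 × 10^6 ng/mL = 1.20 g/L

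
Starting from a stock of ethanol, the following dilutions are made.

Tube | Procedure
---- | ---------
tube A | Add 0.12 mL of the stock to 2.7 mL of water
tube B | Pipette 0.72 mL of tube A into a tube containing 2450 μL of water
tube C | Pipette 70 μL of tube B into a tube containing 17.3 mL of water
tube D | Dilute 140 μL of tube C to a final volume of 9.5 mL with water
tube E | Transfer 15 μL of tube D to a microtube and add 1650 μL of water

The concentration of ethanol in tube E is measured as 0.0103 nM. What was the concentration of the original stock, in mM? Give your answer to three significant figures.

1.99 mM

Step 1: 0.12 mL + 2.7 mL = 2.82 mL total → factor 2.82/0.12 = 23.5
Step 2: 0.72 mL + 2450 μL = 3.17 mL total → factor 3.17/0.72 = 4.4028
Step 3: 70 μL + 17.3 mL = 17370 μL total → factor 17370/70 = 248.14
Step 4: 140 μL brought to 9.5 mL → factor 9500/140 = 67.857
Step 5: 15 μL + 1650 μL = 1665 μL total → factor 1665/15 = 111
Overall dilution factor = 23.5 × 4.4028 × 248.14 × 67.857 × 111 = 1.9338 × 10^8
Stock = 0.0103 nM × 1.9338 × 10^8 = 1.992 × 10^6 nM = 1.99 mM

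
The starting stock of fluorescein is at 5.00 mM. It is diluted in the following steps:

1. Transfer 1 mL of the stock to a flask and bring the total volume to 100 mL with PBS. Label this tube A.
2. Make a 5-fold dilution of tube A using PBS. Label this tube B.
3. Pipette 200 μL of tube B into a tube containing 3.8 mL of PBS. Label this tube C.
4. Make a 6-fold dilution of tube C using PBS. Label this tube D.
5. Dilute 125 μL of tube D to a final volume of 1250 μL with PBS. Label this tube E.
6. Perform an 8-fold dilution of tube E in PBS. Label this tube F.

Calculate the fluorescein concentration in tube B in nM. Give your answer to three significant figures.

1.00 × 10^4 nM

Step 1: 1 mL brought to 100 mL → factor 100/1 = 100
Step 2: 5-fold → factor 5
Dilution factor through tube B = 100 × 5 = 500
[tube B] = 5.00 mM / 500 = 0.01000 mM = 1.00 × 10^4 nM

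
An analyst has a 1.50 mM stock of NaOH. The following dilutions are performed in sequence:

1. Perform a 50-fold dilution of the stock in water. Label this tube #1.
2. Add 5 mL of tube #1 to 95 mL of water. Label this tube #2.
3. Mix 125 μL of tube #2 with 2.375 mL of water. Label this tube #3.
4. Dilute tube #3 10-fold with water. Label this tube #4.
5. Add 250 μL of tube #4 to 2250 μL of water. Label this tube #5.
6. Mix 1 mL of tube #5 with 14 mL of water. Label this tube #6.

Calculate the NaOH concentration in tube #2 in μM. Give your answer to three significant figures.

1.50 μM

Step 1: 50-fold → factor 50
Step 2: 5 mL + 95 mL = 100 mL total → factor 100/5 = 20
Dilution factor through tube #2 = 50 × 20 = 1000
[tube #2] = 1.50 mM / 1000 = 0.001500 mM = 1.50 μM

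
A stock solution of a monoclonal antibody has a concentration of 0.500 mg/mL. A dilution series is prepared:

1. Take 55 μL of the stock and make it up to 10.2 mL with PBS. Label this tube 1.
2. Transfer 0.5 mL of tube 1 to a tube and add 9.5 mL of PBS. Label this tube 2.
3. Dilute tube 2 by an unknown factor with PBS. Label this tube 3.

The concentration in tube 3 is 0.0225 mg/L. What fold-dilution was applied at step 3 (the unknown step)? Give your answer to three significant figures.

Step 1: 55 μL brought to 10.2 mL → factor 10200/55 = 185.45
Step 2: 0.5 mL + 9.5 mL = 10 mL total → factor 10/0.5 = 20
Step 3: unknown factor x
Product of known-step factors = 3709.1
Overall factor = 0.500 mg/mL / (0.0225 mg/L) = 22222
x = 22222 / 3709.1 = 5.99

5.99-fold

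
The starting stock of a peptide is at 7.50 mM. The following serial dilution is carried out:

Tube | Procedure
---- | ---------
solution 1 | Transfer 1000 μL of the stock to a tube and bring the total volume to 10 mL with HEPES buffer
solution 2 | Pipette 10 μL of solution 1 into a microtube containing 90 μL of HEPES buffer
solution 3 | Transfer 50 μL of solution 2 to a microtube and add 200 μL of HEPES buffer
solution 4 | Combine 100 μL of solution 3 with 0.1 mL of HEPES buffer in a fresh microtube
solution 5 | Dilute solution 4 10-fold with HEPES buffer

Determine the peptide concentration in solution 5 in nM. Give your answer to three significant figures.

750 nM

Step 1: 1000 μL brought to 10 mL → factor 10000/1000 = 10
Step 2: 10 μL + 90 μL = 100 μL total → factor 100/10 = 10
Step 3: 50 μL + 200 μL = 250 μL total → factor 250/50 = 5
Step 4: 100 μL + 0.1 mL = 200 μL total → factor 200/100 = 2
Step 5: 10-fold → factor 10
Overall dilution factor = 10 × 10 × 5 × 2 × 10 = 10000
Final = 7.50 mM / 10000 = 0.0007500 mM = 750 nM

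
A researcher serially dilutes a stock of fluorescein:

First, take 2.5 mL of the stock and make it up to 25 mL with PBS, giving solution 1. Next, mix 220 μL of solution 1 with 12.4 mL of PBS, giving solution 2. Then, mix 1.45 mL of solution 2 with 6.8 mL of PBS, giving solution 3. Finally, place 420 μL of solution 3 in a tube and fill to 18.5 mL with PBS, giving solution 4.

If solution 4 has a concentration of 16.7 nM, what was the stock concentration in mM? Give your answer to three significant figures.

2.40 mM

Step 1: 2.5 mL brought to 25 mL → factor 25/2.5 = 10
Step 2: 220 μL + 12.4 mL = 12620 μL total → factor 12620/220 = 57.364
Step 3: 1.45 mL + 6.8 mL = 8.25 mL total → factor 8.25/1.45 = 5.6897
Step 4: 420 μL brought to 18.5 mL → factor 18500/420 = 44.048
Overall dilution factor = 10 × 57.364 × 5.6897 × 44.048 = 1.4376 × 10^5
Stock = 16.7 nM × 1.4376 × 10^5 = 2.401 × 10^6 nM = 2.40 mM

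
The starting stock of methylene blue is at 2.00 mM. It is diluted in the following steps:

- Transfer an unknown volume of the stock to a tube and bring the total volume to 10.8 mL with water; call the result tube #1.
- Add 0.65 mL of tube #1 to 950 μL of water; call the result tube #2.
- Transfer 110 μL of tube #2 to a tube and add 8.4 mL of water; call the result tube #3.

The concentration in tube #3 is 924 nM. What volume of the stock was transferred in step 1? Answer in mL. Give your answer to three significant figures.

0.950 mL

Step 1: v brought to 10.8 mL → factor = 10.8 mL/v
Step 2: 0.65 mL + 950 μL = 1.6 mL total → factor 1.6/0.65 = 2.4615
Step 3: 110 μL + 8.4 mL = 8510 μL total → factor 8510/110 = 77.364
Product of known-step factors = 190.43
Overall factor = 2.00 mM / (924 nM) = 2164.5
Step-1 factor = 2164.5 / 190.43 = 11.366
v = 10.8 mL / 11.366 = 0.950 mL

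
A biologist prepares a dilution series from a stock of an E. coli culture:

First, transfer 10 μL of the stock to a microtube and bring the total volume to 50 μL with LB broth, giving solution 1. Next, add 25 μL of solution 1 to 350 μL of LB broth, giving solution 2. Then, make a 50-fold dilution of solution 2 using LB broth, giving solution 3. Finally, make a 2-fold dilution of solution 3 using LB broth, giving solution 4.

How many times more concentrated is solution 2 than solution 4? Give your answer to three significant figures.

Step 1: 10 μL brought to 50 μL → factor 50/10 = 5
Step 2: 25 μL + 350 μL = 375 μL total → factor 375/25 = 15
Step 3: 50-fold → factor 50
Step 4: 2-fold → factor 2
Dilution factor to solution 2 = 75; to solution 4 = 7500
[solution 2]/[solution 4] = (factor to solution 4)/(factor to solution 2) = 7500/75 = 100

100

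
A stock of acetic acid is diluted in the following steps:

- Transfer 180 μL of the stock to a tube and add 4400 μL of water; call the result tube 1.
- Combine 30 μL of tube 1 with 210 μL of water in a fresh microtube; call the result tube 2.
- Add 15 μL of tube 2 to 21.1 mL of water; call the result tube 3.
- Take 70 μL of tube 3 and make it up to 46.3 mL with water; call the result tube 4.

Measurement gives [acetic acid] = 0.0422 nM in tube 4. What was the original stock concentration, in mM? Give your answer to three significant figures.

8.00 mM

Step 1: 180 μL + 4400 μL = 4580 μL total → factor 4580/180 = 25.444
Step 2: 30 μL + 210 μL = 240 μL total → factor 240/30 = 8
Step 3: 15 μL + 21.1 mL = 21115 μL total → factor 21115/15 = 1407.7
Step 4: 70 μL brought to 46.3 mL → factor 46300/70 = 661.43
Overall dilution factor = 25.444 × 8 × 1407.7 × 661.43 = 1.8952 × 10^8
Stock = 0.0422 nM × 1.8952 × 10^8 = 7.998 × 10^6 nM = 8.00 mM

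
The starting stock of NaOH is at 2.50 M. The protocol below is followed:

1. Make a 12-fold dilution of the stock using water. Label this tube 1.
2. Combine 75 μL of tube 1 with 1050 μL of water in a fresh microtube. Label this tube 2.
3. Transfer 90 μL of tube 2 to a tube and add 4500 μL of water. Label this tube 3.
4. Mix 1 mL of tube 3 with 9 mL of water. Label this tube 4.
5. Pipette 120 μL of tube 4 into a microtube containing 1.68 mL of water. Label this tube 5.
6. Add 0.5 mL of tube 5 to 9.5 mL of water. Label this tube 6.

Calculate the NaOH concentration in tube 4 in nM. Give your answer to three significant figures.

2.72 × 10^4 nM

Step 1: 12-fold → factor 12
Step 2: 75 μL + 1050 μL = 1125 μL total → factor 1125/75 = 15
Step 3: 90 μL + 4500 μL = 4590 μL total → factor 4590/90 = 51
Step 4: 1 mL + 9 mL = 10 mL total → factor 10/1 = 10
Dilution factor through tube 4 = 12 × 15 × 51 × 10 = 91800
[tube 4] = 2.50 M / 91800 = 2.723 × 10^-5 M = 2.72 × 10^4 nM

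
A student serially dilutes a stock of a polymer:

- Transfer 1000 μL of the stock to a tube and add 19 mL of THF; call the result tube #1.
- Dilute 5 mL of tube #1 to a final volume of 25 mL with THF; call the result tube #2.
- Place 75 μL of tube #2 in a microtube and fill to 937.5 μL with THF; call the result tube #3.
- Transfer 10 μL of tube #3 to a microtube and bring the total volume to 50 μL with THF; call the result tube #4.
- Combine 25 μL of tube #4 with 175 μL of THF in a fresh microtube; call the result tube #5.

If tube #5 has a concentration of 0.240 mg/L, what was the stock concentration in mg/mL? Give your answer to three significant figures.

Step 1: 1000 μL + 19 mL = 20000 μL total → factor 20000/1000 = 20
Step 2: 5 mL brought to 25 mL → factor 25/5 = 5
Step 3: 75 μL brought to 937.5 μL → factor 937.5/75 = 12.5
Step 4: 10 μL brought to 50 μL → factor 50/10 = 5
Step 5: 25 μL + 175 μL = 200 μL total → factor 200/25 = 8
Overall dilution factor = 20 × 5 × 12.5 × 5 × 8 = 50000
Stock = 0.240 mg/L × 50000 = 1.200 × 10^4 mg/L = 12.0 mg/mL

12.0 mg/mL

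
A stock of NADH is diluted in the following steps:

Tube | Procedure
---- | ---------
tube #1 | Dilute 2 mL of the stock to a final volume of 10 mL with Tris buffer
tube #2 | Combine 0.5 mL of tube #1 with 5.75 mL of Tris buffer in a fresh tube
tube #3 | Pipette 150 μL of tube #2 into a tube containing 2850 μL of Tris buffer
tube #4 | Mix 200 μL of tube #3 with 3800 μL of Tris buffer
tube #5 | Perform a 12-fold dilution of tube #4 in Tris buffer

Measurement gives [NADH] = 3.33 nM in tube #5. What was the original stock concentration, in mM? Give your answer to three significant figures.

Step 1: 2 mL brought to 10 mL → factor 10/2 = 5
Step 2: 0.5 mL + 5.75 mL = 6.25 mL total → factor 6.25/0.5 = 12.5
Step 3: 150 μL + 2850 μL = 3000 μL total → factor 3000/150 = 20
Step 4: 200 μL + 3800 μL = 4000 μL total → factor 4000/200 = 20
Step 5: 12-fold → factor 12
Overall dilution factor = 5 × 12.5 × 20 × 20 × 12 = 3 × 10^5
Stock = 3.33 nM × 3 × 10^5 = 9.990 × 10^5 nM = 0.999 mM

0.999 mM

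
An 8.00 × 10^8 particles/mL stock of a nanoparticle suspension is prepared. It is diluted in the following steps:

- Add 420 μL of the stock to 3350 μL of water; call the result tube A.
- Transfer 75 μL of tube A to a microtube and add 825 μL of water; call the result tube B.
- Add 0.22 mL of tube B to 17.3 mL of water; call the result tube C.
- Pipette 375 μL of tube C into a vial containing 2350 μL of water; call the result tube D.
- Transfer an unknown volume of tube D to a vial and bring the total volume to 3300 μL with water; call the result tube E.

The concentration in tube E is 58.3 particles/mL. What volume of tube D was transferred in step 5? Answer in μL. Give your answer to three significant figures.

15.0 μL

Step 1: 420 μL + 3350 μL = 3770 μL total → factor 3770/420 = 8.9762
Step 2: 75 μL + 825 μL = 900 μL total → factor 900/75 = 12
Step 3: 0.22 mL + 17.3 mL = 17.52 mL total → factor 17.52/0.22 = 79.636
Step 4: 375 μL + 2350 μL = 2725 μL total → factor 2725/375 = 7.2667
Step 5: v brought to 3300 μL → factor = 3300 μL/v
Product of known-step factors = 62333
Overall factor = 8.00 × 10^8 particles/mL / (58.3 particles/mL) = 1.3722 × 10^7
Step-5 factor = 1.3722 × 10^7 / 62333 = 220.14
v = 3300 μL / 220.14 = 15.0 μL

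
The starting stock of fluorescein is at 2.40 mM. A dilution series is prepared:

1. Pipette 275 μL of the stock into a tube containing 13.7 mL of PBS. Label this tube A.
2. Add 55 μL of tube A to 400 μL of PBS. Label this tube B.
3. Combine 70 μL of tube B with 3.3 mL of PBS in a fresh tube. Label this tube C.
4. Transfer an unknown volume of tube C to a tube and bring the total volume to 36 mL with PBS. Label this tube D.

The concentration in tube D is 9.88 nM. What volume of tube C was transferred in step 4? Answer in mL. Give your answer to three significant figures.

3.00 mL

Step 1: 275 μL + 13.7 mL = 13975 μL total → factor 13975/275 = 50.818
Step 2: 55 μL + 400 μL = 455 μL total → factor 455/55 = 8.2727
Step 3: 70 μL + 3.3 mL = 3370 μL total → factor 3370/70 = 48.143
Step 4: v brought to 36 mL → factor = 36 mL/v
Product of known-step factors = 20239
Overall factor = 2.40 mM / (9.88 nM) = 2.4291 × 10^5
Step-4 factor = 2.4291 × 10^5 / 20239 = 12.002
v = 36 mL / 12.002 = 3.00 mL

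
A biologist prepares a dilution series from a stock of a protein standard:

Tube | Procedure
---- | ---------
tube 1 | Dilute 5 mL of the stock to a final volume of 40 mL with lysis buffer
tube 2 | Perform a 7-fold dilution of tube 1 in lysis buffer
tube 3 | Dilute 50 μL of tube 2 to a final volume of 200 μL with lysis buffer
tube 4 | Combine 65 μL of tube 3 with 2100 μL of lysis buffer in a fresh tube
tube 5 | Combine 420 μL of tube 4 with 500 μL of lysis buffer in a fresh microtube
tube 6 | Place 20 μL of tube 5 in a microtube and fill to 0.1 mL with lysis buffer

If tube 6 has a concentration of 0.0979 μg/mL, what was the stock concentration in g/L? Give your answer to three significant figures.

8.00 g/L

Step 1: 5 mL brought to 40 mL → factor 40/5 = 8
Step 2: 7-fold → factor 7
Step 3: 50 μL brought to 200 μL → factor 200/50 = 4
Step 4: 65 μL + 2100 μL = 2165 μL total → factor 2165/65 = 33.308
Step 5: 420 μL + 500 μL = 920 μL total → factor 920/420 = 2.1905
Step 6: 20 μL brought to 0.1 mL → factor 100/20 = 5
Overall dilution factor = 8 × 7 × 4 × 33.308 × 2.1905 × 5 = 81715
Stock = 0.0979 μg/mL × 81715 = 8000 μg/mL = 8.00 g/L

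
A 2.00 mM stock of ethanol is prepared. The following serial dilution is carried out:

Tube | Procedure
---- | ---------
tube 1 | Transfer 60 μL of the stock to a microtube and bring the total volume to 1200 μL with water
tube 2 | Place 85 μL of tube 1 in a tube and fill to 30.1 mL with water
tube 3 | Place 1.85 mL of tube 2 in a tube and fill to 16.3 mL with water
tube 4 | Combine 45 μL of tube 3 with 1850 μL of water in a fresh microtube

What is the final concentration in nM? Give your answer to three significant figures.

Step 1: 60 μL brought to 1200 μL → factor 1200/60 = 20
Step 2: 85 μL brought to 30.1 mL → factor 30100/85 = 354.12
Step 3: 1.85 mL brought to 16.3 mL → factor 16.3/1.85 = 8.8108
Step 4: 45 μL + 1850 μL = 1895 μL total → factor 1895/45 = 42.111
Overall dilution factor = 20 × 354.12 × 8.8108 × 42.111 = 2.6278 × 10^6
Final = 2.00 mM / 2.6278 × 10^6 = 7.611 × 10^-7 mM = 0.761 nM

0.761 nM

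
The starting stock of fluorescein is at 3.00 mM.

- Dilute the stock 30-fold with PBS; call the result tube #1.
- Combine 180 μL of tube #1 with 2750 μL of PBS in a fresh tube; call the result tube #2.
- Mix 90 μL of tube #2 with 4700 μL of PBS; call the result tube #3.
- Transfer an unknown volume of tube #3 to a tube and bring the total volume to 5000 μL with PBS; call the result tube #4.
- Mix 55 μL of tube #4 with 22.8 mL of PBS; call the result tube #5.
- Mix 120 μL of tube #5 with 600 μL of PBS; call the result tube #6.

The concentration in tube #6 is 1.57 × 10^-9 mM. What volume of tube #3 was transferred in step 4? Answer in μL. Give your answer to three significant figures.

Step 1: 30-fold → factor 30
Step 2: 180 μL + 2750 μL = 2930 μL total → factor 2930/180 = 16.278
Step 3: 90 μL + 4700 μL = 4790 μL total → factor 4790/90 = 53.222
Step 4: v brought to 5000 μL → factor = 5000 μL/v
Step 5: 55 μL + 22.8 mL = 22855 μL total → factor 22855/55 = 415.55
Step 6: 120 μL + 600 μL = 720 μL total → factor 720/120 = 6
Product of known-step factors = 6.4801 × 10^7
Overall factor = 3.00 mM / (1.57 × 10^-9 mM) = 1.9108 × 10^9
Step-4 factor = 1.9108 × 10^9 / 6.4801 × 10^7 = 29.488
v = 5000 μL / 29.488 = 170 μL

170 μL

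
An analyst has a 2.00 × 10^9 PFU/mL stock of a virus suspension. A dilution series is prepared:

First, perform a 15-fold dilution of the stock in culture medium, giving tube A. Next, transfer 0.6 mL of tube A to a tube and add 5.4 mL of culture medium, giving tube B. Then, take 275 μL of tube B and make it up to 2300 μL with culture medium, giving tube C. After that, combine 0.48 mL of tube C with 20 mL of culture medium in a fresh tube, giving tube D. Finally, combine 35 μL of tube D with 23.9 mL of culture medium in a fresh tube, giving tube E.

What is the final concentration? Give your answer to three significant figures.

54.6 PFU/mL

Step 1: 15-fold → factor 15
Step 2: 0.6 mL + 5.4 mL = 6 mL total → factor 6/0.6 = 10
Step 3: 275 μL brought to 2300 μL → factor 2300/275 = 8.3636
Step 4: 0.48 mL + 20 mL = 20.48 mL total → factor 20.48/0.48 = 42.667
Step 5: 35 μL + 23.9 mL = 23935 μL total → factor 23935/35 = 683.86
Overall dilution factor = 15 × 10 × 8.3636 × 42.667 × 683.86 = 3.6605 × 10^7
Final = 2.00 × 10^9 PFU/mL / 3.6605 × 10^7 = 54.6 PFU/mL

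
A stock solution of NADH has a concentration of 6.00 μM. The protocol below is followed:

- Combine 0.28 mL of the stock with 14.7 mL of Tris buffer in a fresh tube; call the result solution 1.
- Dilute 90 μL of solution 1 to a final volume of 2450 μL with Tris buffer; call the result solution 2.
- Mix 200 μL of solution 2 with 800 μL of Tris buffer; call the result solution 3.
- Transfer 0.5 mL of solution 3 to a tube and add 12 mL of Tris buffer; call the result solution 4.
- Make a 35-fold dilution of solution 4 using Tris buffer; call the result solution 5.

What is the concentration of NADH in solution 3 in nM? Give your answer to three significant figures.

0.824 nM

Step 1: 0.28 mL + 14.7 mL = 14.98 mL total → factor 14.98/0.28 = 53.5
Step 2: 90 μL brought to 2450 μL → factor 2450/90 = 27.222
Step 3: 200 μL + 800 μL = 1000 μL total → factor 1000/200 = 5
Dilution factor through solution 3 = 53.5 × 27.222 × 5 = 7281.9
[solution 3] = 6.00 μM / 7281.9 = 0.0008240 μM = 0.824 nM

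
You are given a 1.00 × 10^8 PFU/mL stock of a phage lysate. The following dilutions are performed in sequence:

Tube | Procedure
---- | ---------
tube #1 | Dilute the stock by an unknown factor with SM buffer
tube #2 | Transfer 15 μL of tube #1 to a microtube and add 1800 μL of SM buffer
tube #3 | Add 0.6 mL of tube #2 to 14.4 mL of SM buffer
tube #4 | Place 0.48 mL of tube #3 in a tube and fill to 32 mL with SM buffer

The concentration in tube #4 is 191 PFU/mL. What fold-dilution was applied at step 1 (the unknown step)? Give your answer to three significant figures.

2.60-fold

Step 1: unknown factor x
Step 2: 15 μL + 1800 μL = 1815 μL total → factor 1815/15 = 121
Step 3: 0.6 mL + 14.4 mL = 15 mL total → factor 15/0.6 = 25
Step 4: 0.48 mL brought to 32 mL → factor 32/0.48 = 66.667
Product of known-step factors = 2.0167 × 10^5
Overall factor = 1.00 × 10^8 PFU/mL / (191 PFU/mL) = 5.2356 × 10^5
x = 5.2356 × 10^5 / 2.0167 × 10^5 = 2.60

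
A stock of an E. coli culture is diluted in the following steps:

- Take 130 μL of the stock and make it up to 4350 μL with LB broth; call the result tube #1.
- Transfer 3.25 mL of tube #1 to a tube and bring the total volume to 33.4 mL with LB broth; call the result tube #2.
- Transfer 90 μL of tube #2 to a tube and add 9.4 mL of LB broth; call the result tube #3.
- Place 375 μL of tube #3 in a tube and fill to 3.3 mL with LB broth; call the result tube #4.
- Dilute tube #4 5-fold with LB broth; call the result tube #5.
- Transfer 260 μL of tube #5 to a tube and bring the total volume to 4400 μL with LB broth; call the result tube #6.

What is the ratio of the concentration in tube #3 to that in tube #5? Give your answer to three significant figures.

Step 1: 130 μL brought to 4350 μL → factor 4350/130 = 33.462
Step 2: 3.25 mL brought to 33.4 mL → factor 33.4/3.25 = 10.277
Step 3: 90 μL + 9.4 mL = 9490 μL total → factor 9490/90 = 105.44
Step 4: 375 μL brought to 3.3 mL → factor 3300/375 = 8.8
Step 5: 5-fold → factor 5
Dilution factor to tube #3 = 36260; to tube #5 = 1.5955 × 10^6
[tube #3]/[tube #5] = (factor to tube #5)/(factor to tube #3) = 1.5955 × 10^6/36260 = 44.0

44.0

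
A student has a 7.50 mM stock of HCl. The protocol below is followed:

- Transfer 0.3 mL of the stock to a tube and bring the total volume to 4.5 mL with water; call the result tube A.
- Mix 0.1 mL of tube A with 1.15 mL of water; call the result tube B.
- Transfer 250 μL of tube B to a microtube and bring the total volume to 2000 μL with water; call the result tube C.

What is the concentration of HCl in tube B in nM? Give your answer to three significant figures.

Step 1: 0.3 mL brought to 4.5 mL → factor 4.5/0.3 = 15
Step 2: 0.1 mL + 1.15 mL = 1.25 mL total → factor 1.25/0.1 = 12.5
Dilution factor through tube B = 15 × 12.5 = 187.5
[tube B] = 7.50 mM / 187.5 = 0.04000 mM = 4.00 × 10^4 nM

4.00 × 10^4 nM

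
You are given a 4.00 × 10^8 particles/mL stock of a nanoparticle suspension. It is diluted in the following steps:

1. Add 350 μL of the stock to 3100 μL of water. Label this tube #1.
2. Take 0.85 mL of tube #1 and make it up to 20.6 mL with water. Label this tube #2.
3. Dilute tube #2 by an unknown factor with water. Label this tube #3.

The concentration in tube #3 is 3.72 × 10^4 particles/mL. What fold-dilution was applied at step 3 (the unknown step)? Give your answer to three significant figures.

Step 1: 350 μL + 3100 μL = 3450 μL total → factor 3450/350 = 9.8571
Step 2: 0.85 mL brought to 20.6 mL → factor 20.6/0.85 = 24.235
Step 3: unknown factor x
Product of known-step factors = 238.89
Overall factor = 4.00 × 10^8 particles/mL / (3.72 × 10^4 particles/mL) = 10753
x = 10753 / 238.89 = 45.0

45.0-fold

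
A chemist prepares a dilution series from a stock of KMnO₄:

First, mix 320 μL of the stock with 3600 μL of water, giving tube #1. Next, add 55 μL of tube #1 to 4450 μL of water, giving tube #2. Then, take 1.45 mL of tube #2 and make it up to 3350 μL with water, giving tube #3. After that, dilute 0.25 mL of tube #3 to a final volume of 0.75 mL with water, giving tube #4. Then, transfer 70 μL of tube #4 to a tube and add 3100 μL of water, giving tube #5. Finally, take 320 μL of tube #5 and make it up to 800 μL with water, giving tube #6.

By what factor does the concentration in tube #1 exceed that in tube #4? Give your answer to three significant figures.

568

Step 1: 320 μL + 3600 μL = 3920 μL total → factor 3920/320 = 12.25
Step 2: 55 μL + 4450 μL = 4505 μL total → factor 4505/55 = 81.909
Step 3: 1.45 mL brought to 3350 μL → factor 3.35/1.45 = 2.3103
Step 4: 0.25 mL brought to 0.75 mL → factor 0.75/0.25 = 3
Dilution factor to tube #1 = 12.25; to tube #4 = 6954.5
[tube #1]/[tube #4] = (factor to tube #4)/(factor to tube #1) = 6954.5/12.25 = 568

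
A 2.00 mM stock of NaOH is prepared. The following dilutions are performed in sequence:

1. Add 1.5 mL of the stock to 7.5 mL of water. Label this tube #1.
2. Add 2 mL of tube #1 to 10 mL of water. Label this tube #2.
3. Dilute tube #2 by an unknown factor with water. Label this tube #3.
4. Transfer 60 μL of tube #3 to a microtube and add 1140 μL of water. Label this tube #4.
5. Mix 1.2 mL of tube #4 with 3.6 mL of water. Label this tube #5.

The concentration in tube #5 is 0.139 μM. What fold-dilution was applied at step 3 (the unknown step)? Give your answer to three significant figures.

5.00-fold

Step 1: 1.5 mL + 7.5 mL = 9 mL total → factor 9/1.5 = 6
Step 2: 2 mL + 10 mL = 12 mL total → factor 12/2 = 6
Step 3: unknown factor x
Step 4: 60 μL + 1140 μL = 1200 μL total → factor 1200/60 = 20
Step 5: 1.2 mL + 3.6 mL = 4.8 mL total → factor 4.8/1.2 = 4
Product of known-step factors = 2880
Overall factor = 2.00 mM / (0.139 μM) = 14388
x = 14388 / 2880 = 5.00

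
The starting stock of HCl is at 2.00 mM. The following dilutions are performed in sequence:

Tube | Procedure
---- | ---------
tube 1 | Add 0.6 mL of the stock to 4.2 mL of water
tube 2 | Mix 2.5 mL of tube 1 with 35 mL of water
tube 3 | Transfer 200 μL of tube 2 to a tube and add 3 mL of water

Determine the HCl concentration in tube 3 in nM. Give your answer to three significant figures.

Step 1: 0.6 mL + 4.2 mL = 4.8 mL total → factor 4.8/0.6 = 8
Step 2: 2.5 mL + 35 mL = 37.5 mL total → factor 37.5/2.5 = 15
Step 3: 200 μL + 3 mL = 3200 μL total → factor 3200/200 = 16
Overall dilution factor = 8 × 15 × 16 = 1920
Final = 2.00 mM / 1920 = 0.001042 mM = 1.04 × 10^3 nM

1.04 × 10^3 nM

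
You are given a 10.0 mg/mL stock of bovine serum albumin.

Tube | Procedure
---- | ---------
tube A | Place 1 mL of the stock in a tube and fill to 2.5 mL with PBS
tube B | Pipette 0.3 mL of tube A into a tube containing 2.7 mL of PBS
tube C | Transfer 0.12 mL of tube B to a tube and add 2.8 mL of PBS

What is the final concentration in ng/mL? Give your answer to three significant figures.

1.64 × 10^4 ng/mL

Step 1: 1 mL brought to 2.5 mL → factor 2.5/1 = 2.5
Step 2: 0.3 mL + 2.7 mL = 3 mL total → factor 3/0.3 = 10
Step 3: 0.12 mL + 2.8 mL = 2.92 mL total → factor 2.92/0.12 = 24.333
Overall dilution factor = 2.5 × 10 × 24.333 = 608.33
Final = 10.0 mg/mL / 608.33 = 0.01644 mg/mL = 1.64 × 10^4 ng/mL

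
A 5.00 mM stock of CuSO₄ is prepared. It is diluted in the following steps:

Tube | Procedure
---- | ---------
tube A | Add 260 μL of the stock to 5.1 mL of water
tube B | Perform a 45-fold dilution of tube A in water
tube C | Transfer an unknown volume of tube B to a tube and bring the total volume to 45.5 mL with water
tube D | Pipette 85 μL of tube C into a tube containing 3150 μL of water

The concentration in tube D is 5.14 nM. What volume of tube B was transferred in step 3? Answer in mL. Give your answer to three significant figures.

Step 1: 260 μL + 5.1 mL = 5360 μL total → factor 5360/260 = 20.615
Step 2: 45-fold → factor 45
Step 3: v brought to 45.5 mL → factor = 45.5 mL/v
Step 4: 85 μL + 3150 μL = 3235 μL total → factor 3235/85 = 38.059
Product of known-step factors = 35307
Overall factor = 5.00 mM / (5.14 nM) = 9.7276 × 10^5
Step-3 factor = 9.7276 × 10^5 / 35307 = 27.552
v = 45.5 mL / 27.552 = 1.65 mL

1.65 mL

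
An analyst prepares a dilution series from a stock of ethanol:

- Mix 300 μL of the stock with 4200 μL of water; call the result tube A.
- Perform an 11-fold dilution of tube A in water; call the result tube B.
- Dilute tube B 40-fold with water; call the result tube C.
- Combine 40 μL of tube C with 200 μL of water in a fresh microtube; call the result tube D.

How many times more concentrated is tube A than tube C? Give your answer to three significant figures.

440

Step 1: 300 μL + 4200 μL = 4500 μL total → factor 4500/300 = 15
Step 2: 11-fold → factor 11
Step 3: 40-fold → factor 40
Dilution factor to tube A = 15; to tube C = 6600
[tube A]/[tube C] = (factor to tube C)/(factor to tube A) = 6600/15 = 440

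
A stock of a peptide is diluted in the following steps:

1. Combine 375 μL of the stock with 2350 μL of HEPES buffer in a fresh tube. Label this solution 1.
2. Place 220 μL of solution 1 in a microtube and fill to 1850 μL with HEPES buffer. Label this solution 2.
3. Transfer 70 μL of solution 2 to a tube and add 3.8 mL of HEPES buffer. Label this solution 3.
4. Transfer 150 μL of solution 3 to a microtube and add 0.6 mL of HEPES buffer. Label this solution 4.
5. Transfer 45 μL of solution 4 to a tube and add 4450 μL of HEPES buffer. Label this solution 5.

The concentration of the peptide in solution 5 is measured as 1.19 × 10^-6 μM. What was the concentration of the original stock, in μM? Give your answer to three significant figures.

2.01 μM

Step 1: 375 μL + 2350 μL = 2725 μL total → factor 2725/375 = 7.2667
Step 2: 220 μL brought to 1850 μL → factor 1850/220 = 8.4091
Step 3: 70 μL + 3.8 mL = 3870 μL total → factor 3870/70 = 55.286
Step 4: 150 μL + 0.6 mL = 750 μL total → factor 750/150 = 5
Step 5: 45 μL + 4450 μL = 4495 μL total → factor 4495/45 = 99.889
Overall dilution factor = 7.2667 × 8.4091 × 55.286 × 5 × 99.889 = 1.6873 × 10^6
Stock = 1.19 × 10^-6 μM × 1.6873 × 10^6 = 2.01 μM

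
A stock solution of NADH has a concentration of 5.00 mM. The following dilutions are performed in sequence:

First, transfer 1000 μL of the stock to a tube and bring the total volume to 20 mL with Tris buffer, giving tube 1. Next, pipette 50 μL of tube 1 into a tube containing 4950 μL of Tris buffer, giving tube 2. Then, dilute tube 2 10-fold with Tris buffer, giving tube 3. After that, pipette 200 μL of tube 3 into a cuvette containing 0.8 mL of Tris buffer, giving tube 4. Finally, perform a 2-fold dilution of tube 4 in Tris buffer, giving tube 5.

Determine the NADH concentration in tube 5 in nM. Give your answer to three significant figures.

25.0 nM

Step 1: 1000 μL brought to 20 mL → factor 20000/1000 = 20
Step 2: 50 μL + 4950 μL = 5000 μL total → factor 5000/50 = 100
Step 3: 10-fold → factor 10
Step 4: 200 μL + 0.8 mL = 1000 μL total → factor 1000/200 = 5
Step 5: 2-fold → factor 2
Overall dilution factor = 20 × 100 × 10 × 5 × 2 = 2 × 10^5
Final = 5.00 mM / 2 × 10^5 = 2.500 × 10^-5 mM = 25.0 nM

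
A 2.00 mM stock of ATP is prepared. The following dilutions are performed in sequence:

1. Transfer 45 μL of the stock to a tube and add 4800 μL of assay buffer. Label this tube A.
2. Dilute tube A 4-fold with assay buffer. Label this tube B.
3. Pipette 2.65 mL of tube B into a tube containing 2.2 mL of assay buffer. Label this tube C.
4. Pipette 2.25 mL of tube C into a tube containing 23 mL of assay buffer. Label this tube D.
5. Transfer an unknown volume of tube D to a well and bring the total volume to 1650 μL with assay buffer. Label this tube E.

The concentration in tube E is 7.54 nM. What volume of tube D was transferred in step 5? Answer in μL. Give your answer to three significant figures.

Step 1: 45 μL + 4800 μL = 4845 μL total → factor 4845/45 = 107.67
Step 2: 4-fold → factor 4
Step 3: 2.65 mL + 2.2 mL = 4.85 mL total → factor 4.85/2.65 = 1.8302
Step 4: 2.25 mL + 23 mL = 25.25 mL total → factor 25.25/2.25 = 11.222
Step 5: v brought to 1650 μL → factor = 1650 μL/v
Product of known-step factors = 8845.4
Overall factor = 2.00 mM / (7.54 nM) = 2.6525 × 10^5
Step-5 factor = 2.6525 × 10^5 / 8845.4 = 29.988
v = 1650 μL / 29.988 = 55.0 μL

55.0 μL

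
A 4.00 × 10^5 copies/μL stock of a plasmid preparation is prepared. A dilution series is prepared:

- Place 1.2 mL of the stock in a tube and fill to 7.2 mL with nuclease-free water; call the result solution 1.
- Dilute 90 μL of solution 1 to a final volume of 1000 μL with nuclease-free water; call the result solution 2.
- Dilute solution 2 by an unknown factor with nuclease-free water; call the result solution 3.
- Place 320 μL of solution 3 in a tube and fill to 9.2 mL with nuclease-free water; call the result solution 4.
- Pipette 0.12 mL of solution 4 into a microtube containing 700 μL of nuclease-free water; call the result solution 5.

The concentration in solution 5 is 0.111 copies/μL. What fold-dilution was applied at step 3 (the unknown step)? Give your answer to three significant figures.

275-fold

Step 1: 1.2 mL brought to 7.2 mL → factor 7.2/1.2 = 6
Step 2: 90 μL brought to 1000 μL → factor 1000/90 = 11.111
Step 3: unknown factor x
Step 4: 320 μL brought to 9.2 mL → factor 9200/320 = 28.75
Step 5: 0.12 mL + 700 μL = 0.82 mL total → factor 0.82/0.12 = 6.8333
Product of known-step factors = 13097
Overall factor = 4.00 × 10^5 copies/μL / (0.111 copies/μL) = 3.6036 × 10^6
x = 3.6036 × 10^6 / 13097 = 275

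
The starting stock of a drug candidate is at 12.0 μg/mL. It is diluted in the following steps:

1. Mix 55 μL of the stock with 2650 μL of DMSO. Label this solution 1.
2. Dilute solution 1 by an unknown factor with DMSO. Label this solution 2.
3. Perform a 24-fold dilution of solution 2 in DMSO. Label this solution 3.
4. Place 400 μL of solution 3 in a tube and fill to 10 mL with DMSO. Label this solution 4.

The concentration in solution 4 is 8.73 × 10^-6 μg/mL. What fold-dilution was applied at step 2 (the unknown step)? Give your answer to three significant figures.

46.6-fold

Step 1: 55 μL + 2650 μL = 2705 μL total → factor 2705/55 = 49.182
Step 2: unknown factor x
Step 3: 24-fold → factor 24
Step 4: 400 μL brought to 10 mL → factor 10000/400 = 25
Product of known-step factors = 29509
Overall factor = 12.0 μg/mL / (8.73 × 10^-6 μg/mL) = 1.3746 × 10^6
x = 1.3746 × 10^6 / 29509 = 46.6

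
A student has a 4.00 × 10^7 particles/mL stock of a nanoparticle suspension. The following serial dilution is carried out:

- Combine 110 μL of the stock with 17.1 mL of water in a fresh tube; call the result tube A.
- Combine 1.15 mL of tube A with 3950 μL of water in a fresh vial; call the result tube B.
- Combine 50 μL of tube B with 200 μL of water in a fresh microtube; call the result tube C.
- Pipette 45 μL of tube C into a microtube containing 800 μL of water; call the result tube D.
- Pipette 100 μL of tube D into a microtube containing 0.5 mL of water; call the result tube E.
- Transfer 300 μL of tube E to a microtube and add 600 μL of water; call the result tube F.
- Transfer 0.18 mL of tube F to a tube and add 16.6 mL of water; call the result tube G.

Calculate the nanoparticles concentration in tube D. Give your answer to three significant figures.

614 particles/mL

Step 1: 110 μL + 17.1 mL = 17210 μL total → factor 17210/110 = 156.45
Step 2: 1.15 mL + 3950 μL = 5.1 mL total → factor 5.1/1.15 = 4.4348
Step 3: 50 μL + 200 μL = 250 μL total → factor 250/50 = 5
Step 4: 45 μL + 800 μL = 845 μL total → factor 845/45 = 18.778
Dilution factor through tube D = 156.45 × 4.4348 × 5 × 18.778 = 65144
[tube D] = 4.00 × 10^7 particles/mL / 65144 = 614 particles/mL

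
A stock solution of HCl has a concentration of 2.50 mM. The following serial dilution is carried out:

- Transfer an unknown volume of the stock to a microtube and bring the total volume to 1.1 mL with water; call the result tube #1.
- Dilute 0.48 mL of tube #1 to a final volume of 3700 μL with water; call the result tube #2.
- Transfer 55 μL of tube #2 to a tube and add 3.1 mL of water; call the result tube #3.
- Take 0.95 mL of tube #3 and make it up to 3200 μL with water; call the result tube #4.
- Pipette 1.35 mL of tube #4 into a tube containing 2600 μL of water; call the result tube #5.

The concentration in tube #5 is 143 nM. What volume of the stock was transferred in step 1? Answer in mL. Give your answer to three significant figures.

0.274 mL

Step 1: v brought to 1.1 mL → factor = 1.1 mL/v
Step 2: 0.48 mL brought to 3700 μL → factor 3.7/0.48 = 7.7083
Step 3: 55 μL + 3.1 mL = 3155 μL total → factor 3155/55 = 57.364
Step 4: 0.95 mL brought to 3200 μL → factor 3.2/0.95 = 3.3684
Step 5: 1.35 mL + 2600 μL = 3.95 mL total → factor 3.95/1.35 = 2.9259
Product of known-step factors = 4358
Overall factor = 2.50 mM / (143 nM) = 17483
Step-1 factor = 17483 / 4358 = 4.0116
v = 1.1 mL / 4.0116 = 0.274 mL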